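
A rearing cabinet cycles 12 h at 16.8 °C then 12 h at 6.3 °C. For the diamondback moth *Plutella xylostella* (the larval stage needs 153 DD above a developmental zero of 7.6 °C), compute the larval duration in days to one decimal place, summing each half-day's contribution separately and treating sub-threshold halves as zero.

33.3 days

Day half: max(0, 16.8 − 7.6) × 0.5 = 9.2 × 0.5 = 4.60 DD.
Night half: max(0, 6.3 − 7.6) × 0.5 = 0.0 × 0.5 = 0.00 DD.
Per 24 h: 4.60 DD/day.
Duration = 153 / 4.60 = 33.261 ≈ 33.3 days.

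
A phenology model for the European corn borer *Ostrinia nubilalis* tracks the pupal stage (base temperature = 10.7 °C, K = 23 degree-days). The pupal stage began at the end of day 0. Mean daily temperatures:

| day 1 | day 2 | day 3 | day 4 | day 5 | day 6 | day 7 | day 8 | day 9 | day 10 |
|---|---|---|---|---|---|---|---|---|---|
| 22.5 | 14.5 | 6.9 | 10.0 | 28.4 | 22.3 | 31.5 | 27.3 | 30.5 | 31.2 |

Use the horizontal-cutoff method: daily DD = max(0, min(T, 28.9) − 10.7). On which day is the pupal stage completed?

Daily DD above 10.7 °C (capped at 18.2): 11.8, 3.8, 0.0, 0.0, 17.7, 11.6, 18.2, 16.6, 18.2, 18.2.
Cumulative: 11.8, 15.6, 15.6, 15.6, 33.3, 44.9, 63.1, 79.7, 97.9, 116.1.
The total first reaches 23 DD on day 5.

day 5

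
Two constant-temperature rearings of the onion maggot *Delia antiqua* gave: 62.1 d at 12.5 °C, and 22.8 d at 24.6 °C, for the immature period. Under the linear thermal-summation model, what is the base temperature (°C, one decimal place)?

Linear rate model ⇒ the product D·(T − T_b) is constant across temperatures.
62.1·(12.5 − T_b) = 22.8·(24.6 − T_b)
T_b = (62.1·12.5 − 22.8·24.6) / (62.1 − 22.8) = 215.37 / 39.3 = 5.480 °C ≈ 5.5 °C.

5.5 °C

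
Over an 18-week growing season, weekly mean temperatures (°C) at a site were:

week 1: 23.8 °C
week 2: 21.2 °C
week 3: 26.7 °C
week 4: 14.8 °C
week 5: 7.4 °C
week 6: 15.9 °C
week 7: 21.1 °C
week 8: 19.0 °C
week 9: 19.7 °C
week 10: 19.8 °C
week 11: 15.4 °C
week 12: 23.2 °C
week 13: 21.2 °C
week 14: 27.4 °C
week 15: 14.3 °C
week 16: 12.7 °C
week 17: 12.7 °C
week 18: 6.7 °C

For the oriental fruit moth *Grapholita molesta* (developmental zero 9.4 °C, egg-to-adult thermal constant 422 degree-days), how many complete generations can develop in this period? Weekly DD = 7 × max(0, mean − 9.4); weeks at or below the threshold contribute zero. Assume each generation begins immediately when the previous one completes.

2 generations

Weekly DD (7 × max(0, T̄ − 9.4)): 100.8, 82.6, 121.1, 37.8, 0.0, 45.5, 81.9, 67.2, 72.1, 72.8, 42.0, 96.6, 82.6, 126.0, 34.3, 23.1, 23.1, 0.0.
Season total = 1109.5 DD.
Complete generations = ⌊1109.5 / 422⌋ = 2.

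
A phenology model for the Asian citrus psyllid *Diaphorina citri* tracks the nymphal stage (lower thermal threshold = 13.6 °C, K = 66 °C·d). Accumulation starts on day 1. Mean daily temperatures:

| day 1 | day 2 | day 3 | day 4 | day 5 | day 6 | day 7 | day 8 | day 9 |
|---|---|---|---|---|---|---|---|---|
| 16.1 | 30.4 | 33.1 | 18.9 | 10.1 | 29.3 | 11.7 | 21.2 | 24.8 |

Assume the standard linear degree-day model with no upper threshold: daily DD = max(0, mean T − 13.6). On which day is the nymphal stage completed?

day 8

Daily DD above 13.6 °C: 2.5, 16.8, 19.5, 5.3, 0.0, 15.7, 0.0, 7.6, 11.2.
Cumulative: 2.5, 19.3, 38.8, 44.1, 44.1, 59.8, 59.8, 67.4, 78.6.
The total first reaches 66 DD on day 8.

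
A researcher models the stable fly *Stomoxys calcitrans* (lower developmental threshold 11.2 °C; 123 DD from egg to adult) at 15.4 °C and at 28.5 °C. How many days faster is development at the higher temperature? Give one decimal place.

22.2 days

At 15.4 °C: 123 / (15.4 − 11.2) = 123 / 4.2 = 29.286 d.
At 28.5 °C: 123 / (28.5 − 11.2) = 123 / 17.3 = 7.110 d.
Difference = |29.286 − 7.110| = 22.176 ≈ 22.2 days.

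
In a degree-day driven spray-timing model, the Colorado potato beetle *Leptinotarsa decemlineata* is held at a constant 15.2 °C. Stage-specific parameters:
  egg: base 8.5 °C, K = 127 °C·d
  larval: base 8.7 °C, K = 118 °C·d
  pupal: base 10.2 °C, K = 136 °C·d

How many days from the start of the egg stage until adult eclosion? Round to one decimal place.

64.3 days

egg: 127 / (15.2 − 8.5) = 127 / 6.7 = 18.955 d.
larval: 118 / (15.2 − 8.7) = 118 / 6.5 = 18.154 d.
pupal: 136 / (15.2 − 10.2) = 136 / 5.0 = 27.200 d.
Sum = 64.309 ≈ 64.3 days.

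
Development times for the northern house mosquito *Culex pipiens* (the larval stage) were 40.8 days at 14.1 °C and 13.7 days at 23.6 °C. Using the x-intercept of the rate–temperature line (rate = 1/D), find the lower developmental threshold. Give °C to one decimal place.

Linear rate model ⇒ the product D·(T − T_b) is constant across temperatures.
40.8·(14.1 − T_b) = 13.7·(23.6 − T_b)
T_b = (40.8·14.1 − 13.7·23.6) / (40.8 − 13.7) = 251.96 / 27.1 = 9.297 °C ≈ 9.3 °C.

9.3 °C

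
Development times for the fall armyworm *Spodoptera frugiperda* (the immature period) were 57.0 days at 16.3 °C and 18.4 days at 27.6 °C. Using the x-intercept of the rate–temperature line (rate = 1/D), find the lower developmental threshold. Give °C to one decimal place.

10.9 °C

Linear rate model ⇒ the product D·(T − T_b) is constant across temperatures.
57.0·(16.3 − T_b) = 18.4·(27.6 − T_b)
T_b = (57.0·16.3 − 18.4·27.6) / (57.0 − 18.4) = 421.26 / 38.6 = 10.913 °C ≈ 10.9 °C.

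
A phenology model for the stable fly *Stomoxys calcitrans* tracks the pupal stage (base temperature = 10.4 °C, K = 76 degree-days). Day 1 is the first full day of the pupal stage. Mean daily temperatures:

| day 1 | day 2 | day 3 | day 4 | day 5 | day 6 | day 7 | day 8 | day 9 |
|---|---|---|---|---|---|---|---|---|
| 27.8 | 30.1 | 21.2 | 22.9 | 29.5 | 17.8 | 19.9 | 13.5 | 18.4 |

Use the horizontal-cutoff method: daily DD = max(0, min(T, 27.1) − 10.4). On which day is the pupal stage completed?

Daily DD above 10.4 °C (capped at 16.7): 16.7, 16.7, 10.8, 12.5, 16.7, 7.4, 9.5, 3.1, 8.0.
Cumulative: 16.7, 33.4, 44.2, 56.7, 73.4, 80.8, 90.3, 93.4, 101.4.
The total first reaches 76 DD on day 6.

day 6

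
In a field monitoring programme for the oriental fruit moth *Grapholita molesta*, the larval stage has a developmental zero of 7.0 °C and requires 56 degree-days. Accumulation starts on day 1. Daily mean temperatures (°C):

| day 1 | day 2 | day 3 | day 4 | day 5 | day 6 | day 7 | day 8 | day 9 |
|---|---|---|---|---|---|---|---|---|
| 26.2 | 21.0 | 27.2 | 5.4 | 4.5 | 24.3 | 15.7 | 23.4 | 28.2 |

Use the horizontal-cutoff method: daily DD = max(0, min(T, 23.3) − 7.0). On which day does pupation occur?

Daily DD above 7.0 °C (capped at 16.3): 16.3, 14.0, 16.3, 0.0, 0.0, 16.3, 8.7, 16.3, 16.3.
Cumulative: 16.3, 30.3, 46.6, 46.6, 46.6, 62.9, 71.6, 87.9, 104.2.
The total first reaches 56 DD on day 6.

day 6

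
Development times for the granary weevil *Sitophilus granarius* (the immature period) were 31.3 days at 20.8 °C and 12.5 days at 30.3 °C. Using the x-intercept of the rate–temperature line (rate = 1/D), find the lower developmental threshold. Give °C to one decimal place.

14.5 °C

Equal thermal constants: D₁(T₁ − T_b) = D₂(T₂ − T_b).
31.3·(20.8 − T_b) = 12.5·(30.3 − T_b)
T_b = (31.3·20.8 − 12.5·30.3) / (31.3 − 12.5) = 272.29 / 18.8 = 14.484 °C ≈ 14.5 °C.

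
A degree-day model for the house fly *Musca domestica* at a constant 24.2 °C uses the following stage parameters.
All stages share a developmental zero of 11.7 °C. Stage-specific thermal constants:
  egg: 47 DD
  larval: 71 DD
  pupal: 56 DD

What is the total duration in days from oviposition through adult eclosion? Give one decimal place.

Daily accumulation at 24.2 °C = 24.2 − 11.7 = 12.5 DD/day.
Total K = 47 + 71 + 56 = 174 DD.
Total duration = 174 / 12.5 = 13.920 ≈ 13.9 days.

13.9 days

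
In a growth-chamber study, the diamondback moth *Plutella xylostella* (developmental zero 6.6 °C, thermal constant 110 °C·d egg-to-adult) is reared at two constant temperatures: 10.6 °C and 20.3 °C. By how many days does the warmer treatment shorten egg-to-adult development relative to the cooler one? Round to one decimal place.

At 10.6 °C: 110 / (10.6 − 6.6) = 110 / 4.0 = 27.500 d.
At 20.3 °C: 110 / (20.3 − 6.6) = 110 / 13.7 = 8.029 d.
Difference = |27.500 − 8.029| = 19.471 ≈ 19.5 days.

19.5 days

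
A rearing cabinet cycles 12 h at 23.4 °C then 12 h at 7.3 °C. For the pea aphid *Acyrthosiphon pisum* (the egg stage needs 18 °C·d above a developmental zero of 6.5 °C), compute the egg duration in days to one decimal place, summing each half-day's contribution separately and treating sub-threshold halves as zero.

Day half: max(0, 23.4 − 6.5) × 0.5 = 16.9 × 0.5 = 8.45 DD.
Night half: max(0, 7.3 − 6.5) × 0.5 = 0.8 × 0.5 = 0.40 DD.
Per 24 h: 8.85 DD/day.
Duration = 18 / 8.85 = 2.034 ≈ 2.0 days.

2.0 days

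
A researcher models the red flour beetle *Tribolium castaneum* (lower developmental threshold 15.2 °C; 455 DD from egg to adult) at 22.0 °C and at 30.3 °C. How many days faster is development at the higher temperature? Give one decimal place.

36.8 days

At 22.0 °C: 455 / (22.0 − 15.2) = 455 / 6.8 = 66.912 d.
At 30.3 °C: 455 / (30.3 − 15.2) = 455 / 15.1 = 30.132 d.
Difference = |66.912 − 30.132| = 36.779 ≈ 36.8 days.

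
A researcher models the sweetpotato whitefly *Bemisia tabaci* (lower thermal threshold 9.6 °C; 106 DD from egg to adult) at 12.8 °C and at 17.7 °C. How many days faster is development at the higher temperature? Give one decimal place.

20.0 days

At 12.8 °C: 106 / (12.8 − 9.6) = 106 / 3.2 = 33.125 d.
At 17.7 °C: 106 / (17.7 − 9.6) = 106 / 8.1 = 13.086 d.
Difference = |33.125 − 13.086| = 20.039 ≈ 20.0 days.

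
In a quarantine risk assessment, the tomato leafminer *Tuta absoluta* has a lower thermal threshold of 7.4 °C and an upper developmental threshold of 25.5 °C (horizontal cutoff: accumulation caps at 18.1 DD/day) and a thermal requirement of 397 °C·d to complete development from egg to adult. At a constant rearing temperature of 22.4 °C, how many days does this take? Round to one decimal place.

26.5 days

Daily accumulation = 22.4 − 7.4 = 15.0 DD/day.
Duration = 397 / 15.0 = 26.467 ≈ 26.5 days.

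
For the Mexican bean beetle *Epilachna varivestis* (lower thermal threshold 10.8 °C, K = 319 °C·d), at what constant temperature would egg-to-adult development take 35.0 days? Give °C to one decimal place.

19.9 °C

Required daily accumulation = 319 / 35.0 = 9.114 DD/day.
T = T_base + 9.114 = 10.8 + 9.114 = 19.914 ≈ 19.9 °C.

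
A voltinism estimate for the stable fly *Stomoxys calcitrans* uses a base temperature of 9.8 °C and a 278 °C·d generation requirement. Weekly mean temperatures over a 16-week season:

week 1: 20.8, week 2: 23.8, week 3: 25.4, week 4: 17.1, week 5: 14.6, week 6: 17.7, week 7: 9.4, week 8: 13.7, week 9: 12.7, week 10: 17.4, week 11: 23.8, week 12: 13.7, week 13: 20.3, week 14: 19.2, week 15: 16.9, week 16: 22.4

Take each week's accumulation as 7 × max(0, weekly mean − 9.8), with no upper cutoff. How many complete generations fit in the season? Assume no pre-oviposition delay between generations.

3 generations

Weekly DD (7 × max(0, T̄ − 9.8)): 77.0, 98.0, 109.2, 51.1, 33.6, 55.3, 0.0, 27.3, 20.3, 53.2, 98.0, 27.3, 73.5, 65.8, 49.7, 88.2.
Season total = 927.5 DD.
Complete generations = ⌊927.5 / 278⌋ = 3.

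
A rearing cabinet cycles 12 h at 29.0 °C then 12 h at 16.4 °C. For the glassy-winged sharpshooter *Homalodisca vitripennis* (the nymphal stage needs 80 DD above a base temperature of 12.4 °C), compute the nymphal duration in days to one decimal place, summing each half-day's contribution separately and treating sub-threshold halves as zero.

Day half: max(0, 29.0 − 12.4) × 0.5 = 16.6 × 0.5 = 8.30 DD.
Night half: max(0, 16.4 − 12.4) × 0.5 = 4.0 × 0.5 = 2.00 DD.
Per 24 h: 10.30 DD/day.
Duration = 80 / 10.30 = 7.767 ≈ 7.8 days.

7.8 days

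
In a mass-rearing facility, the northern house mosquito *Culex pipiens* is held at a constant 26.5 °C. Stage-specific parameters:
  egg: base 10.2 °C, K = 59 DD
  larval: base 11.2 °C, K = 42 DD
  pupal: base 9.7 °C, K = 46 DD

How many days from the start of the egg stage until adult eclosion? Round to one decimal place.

9.1 days

egg: 59 / (26.5 − 10.2) = 59 / 16.3 = 3.620 d.
larval: 42 / (26.5 − 11.2) = 42 / 15.3 = 2.745 d.
pupal: 46 / (26.5 − 9.7) = 46 / 16.8 = 2.738 d.
Sum = 9.103 ≈ 9.1 days.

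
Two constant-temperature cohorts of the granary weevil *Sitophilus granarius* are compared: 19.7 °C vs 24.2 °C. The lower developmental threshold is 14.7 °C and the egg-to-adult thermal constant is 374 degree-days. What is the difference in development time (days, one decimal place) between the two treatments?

At 19.7 °C: 374 / (19.7 − 14.7) = 374 / 5.0 = 74.800 d.
At 24.2 °C: 374 / (24.2 − 14.7) = 374 / 9.5 = 39.368 d.
Difference = |74.800 − 39.368| = 35.432 ≈ 35.4 days.

35.4 days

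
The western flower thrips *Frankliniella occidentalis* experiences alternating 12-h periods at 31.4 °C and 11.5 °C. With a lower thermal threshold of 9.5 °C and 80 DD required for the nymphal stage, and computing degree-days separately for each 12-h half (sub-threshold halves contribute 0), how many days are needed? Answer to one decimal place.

6.7 days

Day half: max(0, 31.4 − 9.5) × 0.5 = 21.9 × 0.5 = 10.95 DD.
Night half: max(0, 11.5 − 9.5) × 0.5 = 2.0 × 0.5 = 1.00 DD.
Per 24 h: 11.95 DD/day.
Duration = 80 / 11.95 = 6.695 ≈ 6.7 days.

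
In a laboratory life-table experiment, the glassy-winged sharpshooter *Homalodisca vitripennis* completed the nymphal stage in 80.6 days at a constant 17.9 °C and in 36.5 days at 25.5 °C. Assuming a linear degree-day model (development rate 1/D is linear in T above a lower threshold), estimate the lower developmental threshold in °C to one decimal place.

11.6 °C

Under the model K = D·(T − T_b), so D₁·(T₁ − T_b) = D₂·(T₂ − T_b).
80.6·(17.9 − T_b) = 36.5·(25.5 − T_b)
T_b = (80.6·17.9 − 36.5·25.5) / (80.6 − 36.5) = 511.99 / 44.1 = 11.610 °C ≈ 11.6 °C.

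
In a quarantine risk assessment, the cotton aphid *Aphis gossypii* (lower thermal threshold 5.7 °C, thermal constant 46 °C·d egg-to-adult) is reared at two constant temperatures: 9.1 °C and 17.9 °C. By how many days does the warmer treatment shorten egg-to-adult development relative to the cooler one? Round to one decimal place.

9.8 days

At 9.1 °C: 46 / (9.1 − 5.7) = 46 / 3.4 = 13.529 d.
At 17.9 °C: 46 / (17.9 − 5.7) = 46 / 12.2 = 3.770 d.
Difference = |13.529 − 3.770| = 9.759 ≈ 9.8 days.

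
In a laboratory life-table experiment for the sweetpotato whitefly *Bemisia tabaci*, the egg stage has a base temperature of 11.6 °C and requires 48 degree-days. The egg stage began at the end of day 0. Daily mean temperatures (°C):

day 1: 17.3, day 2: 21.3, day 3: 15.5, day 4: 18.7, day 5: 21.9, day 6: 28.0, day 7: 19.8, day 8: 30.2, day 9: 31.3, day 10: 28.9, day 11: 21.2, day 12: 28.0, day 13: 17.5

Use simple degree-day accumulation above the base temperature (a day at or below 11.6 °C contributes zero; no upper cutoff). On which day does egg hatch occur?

Daily DD above 11.6 °C: 5.7, 9.7, 3.9, 7.1, 10.3, 16.4, 8.2, 18.6, 19.7, 17.3, 9.6, 16.4, 5.9.
Cumulative: 5.7, 15.4, 19.3, 26.4, 36.7, 53.1, 61.3, 79.9, 99.6, 116.9, 126.5, 142.9, 148.8.
The total first reaches 48 DD on day 6.

day 6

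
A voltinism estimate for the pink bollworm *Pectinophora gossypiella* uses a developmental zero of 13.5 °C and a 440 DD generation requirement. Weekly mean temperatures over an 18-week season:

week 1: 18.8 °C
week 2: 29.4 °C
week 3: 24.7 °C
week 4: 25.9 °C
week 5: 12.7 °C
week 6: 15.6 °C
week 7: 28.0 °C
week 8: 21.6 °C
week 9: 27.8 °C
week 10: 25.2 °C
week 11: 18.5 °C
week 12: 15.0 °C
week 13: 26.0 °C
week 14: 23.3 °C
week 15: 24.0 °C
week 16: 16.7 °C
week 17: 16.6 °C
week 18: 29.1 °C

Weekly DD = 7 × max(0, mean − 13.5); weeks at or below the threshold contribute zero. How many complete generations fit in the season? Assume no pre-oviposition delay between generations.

Weekly DD (7 × max(0, T̄ − 13.5)): 37.1, 111.3, 78.4, 86.8, 0.0, 14.7, 101.5, 56.7, 100.1, 81.9, 35.0, 10.5, 87.5, 68.6, 73.5, 22.4, 21.7, 109.2.
Season total = 1096.9 DD.
Complete generations = ⌊1096.9 / 440⌋ = 2.

2 generations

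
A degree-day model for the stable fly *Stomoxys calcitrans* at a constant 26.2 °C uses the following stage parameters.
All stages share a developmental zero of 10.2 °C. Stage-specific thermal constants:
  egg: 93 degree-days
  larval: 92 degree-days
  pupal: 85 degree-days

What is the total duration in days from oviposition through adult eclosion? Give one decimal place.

16.9 days

Daily accumulation at 26.2 °C = 26.2 − 10.2 = 16.0 DD/day.
Total K = 93 + 92 + 85 = 270 DD.
Total duration = 270 / 16.0 = 16.875 ≈ 16.9 days.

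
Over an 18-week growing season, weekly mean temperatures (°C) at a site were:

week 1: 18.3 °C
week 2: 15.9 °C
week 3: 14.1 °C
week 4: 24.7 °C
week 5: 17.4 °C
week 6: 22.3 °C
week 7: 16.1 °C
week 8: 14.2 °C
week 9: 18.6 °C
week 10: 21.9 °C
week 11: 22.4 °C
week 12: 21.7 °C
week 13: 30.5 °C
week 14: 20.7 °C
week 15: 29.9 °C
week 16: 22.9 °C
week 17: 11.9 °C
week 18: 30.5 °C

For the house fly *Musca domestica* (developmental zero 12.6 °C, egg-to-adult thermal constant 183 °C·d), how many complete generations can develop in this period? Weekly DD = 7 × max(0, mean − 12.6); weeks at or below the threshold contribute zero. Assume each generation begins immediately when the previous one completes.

Weekly DD (7 × max(0, T̄ − 12.6)): 39.9, 23.1, 10.5, 84.7, 33.6, 67.9, 24.5, 11.2, 42.0, 65.1, 68.6, 63.7, 125.3, 56.7, 121.1, 72.1, 0.0, 125.3.
Season total = 1035.3 DD.
Complete generations = ⌊1035.3 / 183⌋ = 5.

5 generations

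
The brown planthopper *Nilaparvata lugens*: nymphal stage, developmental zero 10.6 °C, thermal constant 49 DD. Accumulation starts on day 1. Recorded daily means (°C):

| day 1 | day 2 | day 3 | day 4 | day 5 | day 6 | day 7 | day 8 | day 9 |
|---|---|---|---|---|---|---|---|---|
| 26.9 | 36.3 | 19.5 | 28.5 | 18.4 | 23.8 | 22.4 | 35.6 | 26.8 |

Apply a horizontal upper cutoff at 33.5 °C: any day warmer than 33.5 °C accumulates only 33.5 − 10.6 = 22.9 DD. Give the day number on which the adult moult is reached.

day 4

Daily DD above 10.6 °C (capped at 22.9): 16.3, 22.9, 8.9, 17.9, 7.8, 13.2, 11.8, 22.9, 16.2.
Cumulative: 16.3, 39.2, 48.1, 66.0, 73.8, 87.0, 98.8, 121.7, 137.9.
The total first reaches 49 DD on day 4.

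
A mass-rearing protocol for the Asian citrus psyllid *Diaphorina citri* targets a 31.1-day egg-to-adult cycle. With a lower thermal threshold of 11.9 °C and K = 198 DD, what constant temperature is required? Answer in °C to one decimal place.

Required daily accumulation = 198 / 31.1 = 6.367 DD/day.
T = T_base + 6.367 = 11.9 + 6.367 = 18.267 ≈ 18.3 °C.

18.3 °C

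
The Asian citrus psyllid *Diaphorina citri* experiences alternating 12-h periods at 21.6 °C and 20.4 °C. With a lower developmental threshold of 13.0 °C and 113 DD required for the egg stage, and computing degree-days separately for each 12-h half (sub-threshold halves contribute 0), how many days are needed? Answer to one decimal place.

Day half: max(0, 21.6 − 13.0) × 0.5 = 8.6 × 0.5 = 4.30 DD.
Night half: max(0, 20.4 − 13.0) × 0.5 = 7.4 × 0.5 = 3.70 DD.
Per 24 h: 8.00 DD/day.
Duration = 113 / 8.00 = 14.125 ≈ 14.1 days.

14.1 days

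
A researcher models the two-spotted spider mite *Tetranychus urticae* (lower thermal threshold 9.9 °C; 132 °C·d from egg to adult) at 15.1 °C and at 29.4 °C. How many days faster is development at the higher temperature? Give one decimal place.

18.6 days

At 15.1 °C: 132 / (15.1 − 9.9) = 132 / 5.2 = 25.385 d.
At 29.4 °C: 132 / (29.4 − 9.9) = 132 / 19.5 = 6.769 d.
Difference = |25.385 − 6.769| = 18.615 ≈ 18.6 days.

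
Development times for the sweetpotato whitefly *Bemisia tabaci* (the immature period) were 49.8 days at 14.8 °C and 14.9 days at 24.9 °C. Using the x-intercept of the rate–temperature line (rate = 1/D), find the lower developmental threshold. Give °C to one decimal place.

10.5 °C

Equal thermal constants: D₁(T₁ − T_b) = D₂(T₂ − T_b).
49.8·(14.8 − T_b) = 14.9·(24.9 − T_b)
T_b = (49.8·14.8 − 14.9·24.9) / (49.8 − 14.9) = 366.03 / 34.9 = 10.488 °C ≈ 10.5 °C.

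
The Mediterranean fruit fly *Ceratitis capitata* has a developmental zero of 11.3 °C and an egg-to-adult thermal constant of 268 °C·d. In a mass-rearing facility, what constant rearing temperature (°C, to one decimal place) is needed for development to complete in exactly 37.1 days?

Required daily accumulation = 268 / 37.1 = 7.224 DD/day.
T = T_base + 7.224 = 11.3 + 7.224 = 18.524 ≈ 18.5 °C.

18.5 °C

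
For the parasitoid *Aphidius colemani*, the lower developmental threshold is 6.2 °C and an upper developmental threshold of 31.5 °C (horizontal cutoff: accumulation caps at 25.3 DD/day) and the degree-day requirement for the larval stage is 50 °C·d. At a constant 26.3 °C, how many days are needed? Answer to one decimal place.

Daily accumulation = 26.3 − 6.2 = 20.1 DD/day.
Duration = 50 / 20.1 = 2.488 ≈ 2.5 days.

2.5 days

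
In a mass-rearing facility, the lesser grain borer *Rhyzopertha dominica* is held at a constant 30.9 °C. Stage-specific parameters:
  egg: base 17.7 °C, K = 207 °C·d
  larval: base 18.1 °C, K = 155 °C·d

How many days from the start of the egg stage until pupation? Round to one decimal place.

27.8 days

egg: 207 / (30.9 − 17.7) = 207 / 13.2 = 15.682 d.
larval: 155 / (30.9 − 18.1) = 155 / 12.8 = 12.109 d.
Sum = 27.791 ≈ 27.8 days.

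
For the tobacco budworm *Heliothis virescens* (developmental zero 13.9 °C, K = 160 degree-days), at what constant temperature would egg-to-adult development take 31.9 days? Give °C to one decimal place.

Required daily accumulation = 160 / 31.9 = 5.016 DD/day.
T = T_base + 5.016 = 13.9 + 5.016 = 18.916 ≈ 18.9 °C.

18.9 °C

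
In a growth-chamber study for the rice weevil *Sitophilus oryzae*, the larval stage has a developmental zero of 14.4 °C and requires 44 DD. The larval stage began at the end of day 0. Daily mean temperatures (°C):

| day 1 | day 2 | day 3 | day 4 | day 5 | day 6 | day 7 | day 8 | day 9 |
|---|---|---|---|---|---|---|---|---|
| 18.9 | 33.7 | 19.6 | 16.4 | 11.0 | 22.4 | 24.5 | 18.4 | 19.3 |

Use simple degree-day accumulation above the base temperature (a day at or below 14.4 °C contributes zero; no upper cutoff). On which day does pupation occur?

Daily DD above 14.4 °C: 4.5, 19.3, 5.2, 2.0, 0.0, 8.0, 10.1, 4.0, 4.9.
Cumulative: 4.5, 23.8, 29.0, 31.0, 31.0, 39.0, 49.1, 53.1, 58.0.
The total first reaches 44 DD on day 7.

day 7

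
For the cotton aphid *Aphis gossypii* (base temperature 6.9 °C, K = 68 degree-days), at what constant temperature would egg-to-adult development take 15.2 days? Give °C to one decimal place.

Required daily accumulation = 68 / 15.2 = 4.474 DD/day.
T = T_base + 4.474 = 6.9 + 4.474 = 11.374 ≈ 11.4 °C.

11.4 °C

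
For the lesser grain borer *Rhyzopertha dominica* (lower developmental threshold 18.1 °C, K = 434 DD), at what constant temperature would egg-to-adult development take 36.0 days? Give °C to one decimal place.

30.2 °C

Required daily accumulation = 434 / 36.0 = 12.056 DD/day.
T = T_base + 12.056 = 18.1 + 12.056 = 30.156 ≈ 30.2 °C.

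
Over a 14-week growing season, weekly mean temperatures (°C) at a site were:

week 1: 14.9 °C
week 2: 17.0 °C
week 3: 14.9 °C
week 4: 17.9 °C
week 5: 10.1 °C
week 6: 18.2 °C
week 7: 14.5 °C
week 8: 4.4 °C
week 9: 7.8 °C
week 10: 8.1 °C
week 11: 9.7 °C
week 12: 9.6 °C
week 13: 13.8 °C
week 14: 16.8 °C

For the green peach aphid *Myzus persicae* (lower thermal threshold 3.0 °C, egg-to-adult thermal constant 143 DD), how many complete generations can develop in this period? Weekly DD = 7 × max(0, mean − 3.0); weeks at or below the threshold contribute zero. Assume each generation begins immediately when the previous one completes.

6 generations

Weekly DD (7 × max(0, T̄ − 3.0)): 83.3, 98.0, 83.3, 104.3, 49.7, 106.4, 80.5, 9.8, 33.6, 35.7, 46.9, 46.2, 75.6, 96.6.
Season total = 949.9 DD.
Complete generations = ⌊949.9 / 143⌋ = 6.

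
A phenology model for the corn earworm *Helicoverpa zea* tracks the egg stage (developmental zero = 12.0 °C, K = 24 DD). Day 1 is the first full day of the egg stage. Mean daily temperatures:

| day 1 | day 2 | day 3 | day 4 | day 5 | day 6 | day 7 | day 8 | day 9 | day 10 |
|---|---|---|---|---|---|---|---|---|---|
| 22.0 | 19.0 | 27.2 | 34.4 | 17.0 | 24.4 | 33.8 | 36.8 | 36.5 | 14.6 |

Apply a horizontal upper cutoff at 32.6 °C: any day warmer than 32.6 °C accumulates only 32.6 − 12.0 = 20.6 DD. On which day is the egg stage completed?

day 3

Daily DD above 12.0 °C (capped at 20.6): 10.0, 7.0, 15.2, 20.6, 5.0, 12.4, 20.6, 20.6, 20.6, 2.6.
Cumulative: 10.0, 17.0, 32.2, 52.8, 57.8, 70.2, 90.8, 111.4, 132.0, 134.6.
The total first reaches 24 DD on day 3.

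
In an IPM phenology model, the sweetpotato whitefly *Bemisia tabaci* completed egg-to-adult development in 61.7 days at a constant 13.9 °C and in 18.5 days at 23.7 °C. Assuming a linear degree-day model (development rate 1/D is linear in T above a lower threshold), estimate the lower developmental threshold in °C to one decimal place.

Under the model K = D·(T − T_b), so D₁·(T₁ − T_b) = D₂·(T₂ − T_b).
61.7·(13.9 − T_b) = 18.5·(23.7 − T_b)
T_b = (61.7·13.9 − 18.5·23.7) / (61.7 − 18.5) = 419.18 / 43.2 = 9.703 °C ≈ 9.7 °C.

9.7 °C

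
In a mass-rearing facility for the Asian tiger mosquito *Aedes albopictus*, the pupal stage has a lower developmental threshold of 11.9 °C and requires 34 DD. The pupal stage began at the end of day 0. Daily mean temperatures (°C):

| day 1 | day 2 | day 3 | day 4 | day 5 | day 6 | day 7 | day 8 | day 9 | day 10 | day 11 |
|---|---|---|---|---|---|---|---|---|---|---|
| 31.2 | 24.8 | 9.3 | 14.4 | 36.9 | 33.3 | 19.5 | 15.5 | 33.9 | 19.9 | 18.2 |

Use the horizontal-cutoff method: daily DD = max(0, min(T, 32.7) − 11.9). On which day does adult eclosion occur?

Daily DD above 11.9 °C (capped at 20.8): 19.3, 12.9, 0.0, 2.5, 20.8, 20.8, 7.6, 3.6, 20.8, 8.0, 6.3.
Cumulative: 19.3, 32.2, 32.2, 34.7, 55.5, 76.3, 83.9, 87.5, 108.3, 116.3, 122.6.
The total first reaches 34 DD on day 4.

day 4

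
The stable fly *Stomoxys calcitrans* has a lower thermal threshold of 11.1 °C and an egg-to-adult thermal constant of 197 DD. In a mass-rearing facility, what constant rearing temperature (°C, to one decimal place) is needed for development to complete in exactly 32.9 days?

Required daily accumulation = 197 / 32.9 = 5.988 DD/day.
T = T_base + 5.988 = 11.1 + 5.988 = 17.088 ≈ 17.1 °C.

17.1 °C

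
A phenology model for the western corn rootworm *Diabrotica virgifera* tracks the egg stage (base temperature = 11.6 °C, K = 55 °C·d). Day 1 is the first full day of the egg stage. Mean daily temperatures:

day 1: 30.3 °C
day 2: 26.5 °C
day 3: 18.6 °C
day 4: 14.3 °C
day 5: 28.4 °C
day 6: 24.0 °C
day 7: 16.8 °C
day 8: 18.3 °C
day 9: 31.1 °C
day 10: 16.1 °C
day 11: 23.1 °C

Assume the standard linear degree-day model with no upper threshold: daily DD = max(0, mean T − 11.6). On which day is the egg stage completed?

Daily DD above 11.6 °C: 18.7, 14.9, 7.0, 2.7, 16.8, 12.4, 5.2, 6.7, 19.5, 4.5, 11.5.
Cumulative: 18.7, 33.6, 40.6, 43.3, 60.1, 72.5, 77.7, 84.4, 103.9, 108.4, 119.9.
The total first reaches 55 DD on day 5.

day 5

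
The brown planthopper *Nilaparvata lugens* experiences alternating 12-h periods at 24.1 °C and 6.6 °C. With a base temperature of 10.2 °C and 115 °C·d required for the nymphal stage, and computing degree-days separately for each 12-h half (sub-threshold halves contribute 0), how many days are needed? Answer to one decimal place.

Day half: max(0, 24.1 − 10.2) × 0.5 = 13.9 × 0.5 = 6.95 DD.
Night half: max(0, 6.6 − 10.2) × 0.5 = 0.0 × 0.5 = 0.00 DD.
Per 24 h: 6.95 DD/day.
Duration = 115 / 6.95 = 16.547 ≈ 16.5 days.

16.5 days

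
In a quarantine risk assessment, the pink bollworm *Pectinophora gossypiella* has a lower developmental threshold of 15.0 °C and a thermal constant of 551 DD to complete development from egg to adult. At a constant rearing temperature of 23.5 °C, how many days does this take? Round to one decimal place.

64.8 days

Daily accumulation = 23.5 − 15.0 = 8.5 DD/day.
Duration = 551 / 8.5 = 64.824 ≈ 64.8 days.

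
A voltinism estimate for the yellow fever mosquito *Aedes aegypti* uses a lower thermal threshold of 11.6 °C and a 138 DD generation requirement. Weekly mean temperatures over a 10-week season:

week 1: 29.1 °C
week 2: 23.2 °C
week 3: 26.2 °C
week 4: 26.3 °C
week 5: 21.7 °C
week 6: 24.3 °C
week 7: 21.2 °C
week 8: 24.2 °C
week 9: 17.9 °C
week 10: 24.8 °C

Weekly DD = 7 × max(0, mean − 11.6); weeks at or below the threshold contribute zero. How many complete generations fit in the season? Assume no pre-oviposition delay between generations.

Weekly DD (7 × max(0, T̄ − 11.6)): 122.5, 81.2, 102.2, 102.9, 70.7, 88.9, 67.2, 88.2, 44.1, 92.4.
Season total = 860.3 DD.
Complete generations = ⌊860.3 / 138⌋ = 6.

6 generations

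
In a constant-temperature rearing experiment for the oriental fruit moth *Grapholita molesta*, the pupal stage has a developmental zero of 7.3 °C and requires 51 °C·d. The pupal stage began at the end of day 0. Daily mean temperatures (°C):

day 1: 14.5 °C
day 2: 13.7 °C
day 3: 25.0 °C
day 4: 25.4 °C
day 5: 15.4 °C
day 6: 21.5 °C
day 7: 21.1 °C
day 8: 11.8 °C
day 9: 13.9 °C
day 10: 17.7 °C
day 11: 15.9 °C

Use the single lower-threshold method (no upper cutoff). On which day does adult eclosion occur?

Daily DD above 7.3 °C: 7.2, 6.4, 17.7, 18.1, 8.1, 14.2, 13.8, 4.5, 6.6, 10.4, 8.6.
Cumulative: 7.2, 13.6, 31.3, 49.4, 57.5, 71.7, 85.5, 90.0, 96.6, 107.0, 115.6.
The total first reaches 51 DD on day 5.

day 5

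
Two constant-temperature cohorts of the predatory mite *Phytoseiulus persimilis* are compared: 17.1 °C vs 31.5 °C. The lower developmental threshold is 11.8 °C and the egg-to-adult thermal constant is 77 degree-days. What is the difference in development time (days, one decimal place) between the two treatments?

10.6 days

At 17.1 °C: 77 / (17.1 − 11.8) = 77 / 5.3 = 14.528 d.
At 31.5 °C: 77 / (31.5 − 11.8) = 77 / 19.7 = 3.909 d.
Difference = |14.528 − 3.909| = 10.620 ≈ 10.6 days.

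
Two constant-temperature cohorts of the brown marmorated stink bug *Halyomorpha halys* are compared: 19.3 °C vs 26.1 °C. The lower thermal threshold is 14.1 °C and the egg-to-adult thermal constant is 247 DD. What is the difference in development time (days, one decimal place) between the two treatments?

26.9 days

At 19.3 °C: 247 / (19.3 − 14.1) = 247 / 5.2 = 47.500 d.
At 26.1 °C: 247 / (26.1 − 14.1) = 247 / 12.0 = 20.583 d.
Difference = |47.500 − 20.583| = 26.917 ≈ 26.9 days.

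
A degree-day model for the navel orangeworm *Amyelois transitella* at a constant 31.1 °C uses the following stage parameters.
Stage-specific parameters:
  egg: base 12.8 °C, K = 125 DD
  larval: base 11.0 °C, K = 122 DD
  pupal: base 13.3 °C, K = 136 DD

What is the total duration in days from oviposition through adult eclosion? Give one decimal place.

20.5 days

egg: 125 / (31.1 − 12.8) = 125 / 18.3 = 6.831 d.
larval: 122 / (31.1 − 11.0) = 122 / 20.1 = 6.070 d.
pupal: 136 / (31.1 − 13.3) = 136 / 17.8 = 7.640 d.
Sum = 20.541 ≈ 20.5 days.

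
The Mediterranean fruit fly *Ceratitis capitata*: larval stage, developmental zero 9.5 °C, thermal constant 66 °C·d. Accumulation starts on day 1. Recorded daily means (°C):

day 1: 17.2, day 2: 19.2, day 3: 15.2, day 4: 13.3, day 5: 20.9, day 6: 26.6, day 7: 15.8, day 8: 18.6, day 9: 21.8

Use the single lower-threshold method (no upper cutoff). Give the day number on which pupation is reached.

Daily DD above 9.5 °C: 7.7, 9.7, 5.7, 3.8, 11.4, 17.1, 6.3, 9.1, 12.3.
Cumulative: 7.7, 17.4, 23.1, 26.9, 38.3, 55.4, 61.7, 70.8, 83.1.
The total first reaches 66 DD on day 8.

day 8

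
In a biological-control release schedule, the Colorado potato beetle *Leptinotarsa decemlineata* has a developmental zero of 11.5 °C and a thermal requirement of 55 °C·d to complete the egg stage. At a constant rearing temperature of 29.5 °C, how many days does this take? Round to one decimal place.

Daily accumulation = 29.5 − 11.5 = 18.0 DD/day.
Duration = 55 / 18.0 = 3.056 ≈ 3.1 days.

3.1 days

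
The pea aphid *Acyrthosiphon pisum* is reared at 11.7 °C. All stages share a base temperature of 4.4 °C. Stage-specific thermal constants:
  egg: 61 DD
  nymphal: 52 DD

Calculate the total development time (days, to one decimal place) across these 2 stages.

Daily accumulation at 11.7 °C = 11.7 − 4.4 = 7.3 DD/day.
Total K = 61 + 52 = 113 DD.
Total duration = 113 / 7.3 = 15.479 ≈ 15.5 days.

15.5 days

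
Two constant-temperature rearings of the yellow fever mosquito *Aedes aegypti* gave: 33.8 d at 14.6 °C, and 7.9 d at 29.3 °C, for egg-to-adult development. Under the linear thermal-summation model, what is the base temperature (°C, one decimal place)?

Equal thermal constants: D₁(T₁ − T_b) = D₂(T₂ − T_b).
33.8·(14.6 − T_b) = 7.9·(29.3 − T_b)
T_b = (33.8·14.6 − 7.9·29.3) / (33.8 − 7.9) = 262.01 / 25.9 = 10.116 °C ≈ 10.1 °C.

10.1 °C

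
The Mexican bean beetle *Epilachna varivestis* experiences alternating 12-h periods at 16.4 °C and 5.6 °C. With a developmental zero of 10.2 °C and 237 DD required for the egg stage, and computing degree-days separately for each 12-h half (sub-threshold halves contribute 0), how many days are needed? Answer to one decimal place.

Day half: max(0, 16.4 − 10.2) × 0.5 = 6.2 × 0.5 = 3.10 DD.
Night half: max(0, 5.6 − 10.2) × 0.5 = 0.0 × 0.5 = 0.00 DD.
Per 24 h: 3.10 DD/day.
Duration = 237 / 3.10 = 76.452 ≈ 76.5 days.

76.5 days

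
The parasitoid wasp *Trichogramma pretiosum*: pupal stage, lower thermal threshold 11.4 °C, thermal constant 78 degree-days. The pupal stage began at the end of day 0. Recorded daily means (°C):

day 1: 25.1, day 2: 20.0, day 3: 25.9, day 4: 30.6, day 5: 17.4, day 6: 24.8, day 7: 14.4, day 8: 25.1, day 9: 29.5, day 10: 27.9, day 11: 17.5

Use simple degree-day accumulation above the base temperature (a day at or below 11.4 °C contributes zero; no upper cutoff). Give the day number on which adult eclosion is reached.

Daily DD above 11.4 °C: 13.7, 8.6, 14.5, 19.2, 6.0, 13.4, 3.0, 13.7, 18.1, 16.5, 6.1.
Cumulative: 13.7, 22.3, 36.8, 56.0, 62.0, 75.4, 78.4, 92.1, 110.2, 126.7, 132.8.
The total first reaches 78 DD on day 7.

day 7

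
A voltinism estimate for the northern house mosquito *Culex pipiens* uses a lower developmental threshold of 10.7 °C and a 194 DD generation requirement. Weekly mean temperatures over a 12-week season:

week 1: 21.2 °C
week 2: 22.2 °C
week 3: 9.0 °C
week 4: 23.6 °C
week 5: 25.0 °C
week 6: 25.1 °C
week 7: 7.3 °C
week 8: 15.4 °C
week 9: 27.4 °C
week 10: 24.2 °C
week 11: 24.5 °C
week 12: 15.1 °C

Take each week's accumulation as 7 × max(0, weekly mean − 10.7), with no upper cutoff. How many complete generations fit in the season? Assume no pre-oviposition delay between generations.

4 generations

Weekly DD (7 × max(0, T̄ − 10.7)): 73.5, 80.5, 0.0, 90.3, 100.1, 100.8, 0.0, 32.9, 116.9, 94.5, 96.6, 30.8.
Season total = 816.9 DD.
Complete generations = ⌊816.9 / 194⌋ = 4.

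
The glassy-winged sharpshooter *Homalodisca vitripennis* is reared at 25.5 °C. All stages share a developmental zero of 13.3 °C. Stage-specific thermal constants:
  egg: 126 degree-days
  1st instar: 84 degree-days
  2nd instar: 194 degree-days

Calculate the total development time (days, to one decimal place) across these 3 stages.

Daily accumulation at 25.5 °C = 25.5 − 13.3 = 12.2 DD/day.
Total K = 126 + 84 + 194 = 404 DD.
Total duration = 404 / 12.2 = 33.115 ≈ 33.1 days.

33.1 days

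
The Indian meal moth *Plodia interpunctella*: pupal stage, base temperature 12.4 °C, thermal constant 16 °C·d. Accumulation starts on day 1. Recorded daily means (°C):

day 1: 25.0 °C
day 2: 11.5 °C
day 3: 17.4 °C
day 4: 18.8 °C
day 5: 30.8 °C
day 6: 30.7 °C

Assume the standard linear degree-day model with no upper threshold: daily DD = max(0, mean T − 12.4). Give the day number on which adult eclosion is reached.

day 3

Daily DD above 12.4 °C: 12.6, 0.0, 5.0, 6.4, 18.4, 18.3.
Cumulative: 12.6, 12.6, 17.6, 24.0, 42.4, 60.7.
The total first reaches 16 DD on day 3.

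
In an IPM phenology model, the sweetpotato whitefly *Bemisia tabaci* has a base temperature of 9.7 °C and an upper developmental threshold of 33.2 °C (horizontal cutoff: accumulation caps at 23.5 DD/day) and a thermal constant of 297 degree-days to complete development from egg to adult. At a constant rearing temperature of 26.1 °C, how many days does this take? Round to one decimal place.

Daily accumulation = 26.1 − 9.7 = 16.4 DD/day.
Duration = 297 / 16.4 = 18.110 ≈ 18.1 days.

18.1 days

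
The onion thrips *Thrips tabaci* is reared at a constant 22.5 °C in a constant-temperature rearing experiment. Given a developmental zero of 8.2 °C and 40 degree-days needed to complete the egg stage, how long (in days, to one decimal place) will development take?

Daily accumulation = 22.5 − 8.2 = 14.3 DD/day.
Duration = 40 / 14.3 = 2.797 ≈ 2.8 days.

2.8 days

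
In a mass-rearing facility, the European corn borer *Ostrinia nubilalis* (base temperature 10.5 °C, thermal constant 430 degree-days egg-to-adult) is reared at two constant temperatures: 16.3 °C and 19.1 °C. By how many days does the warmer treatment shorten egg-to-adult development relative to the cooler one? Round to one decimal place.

24.1 days

At 16.3 °C: 430 / (16.3 − 10.5) = 430 / 5.8 = 74.138 d.
At 19.1 °C: 430 / (19.1 − 10.5) = 430 / 8.6 = 50.000 d.
Difference = |74.138 − 50.000| = 24.138 ≈ 24.1 days.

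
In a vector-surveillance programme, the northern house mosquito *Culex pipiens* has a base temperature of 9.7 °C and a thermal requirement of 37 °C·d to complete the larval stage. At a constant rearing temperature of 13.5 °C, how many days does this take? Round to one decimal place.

Daily accumulation = 13.5 − 9.7 = 3.8 DD/day.
Duration = 37 / 3.8 = 9.737 ≈ 9.7 days.

9.7 days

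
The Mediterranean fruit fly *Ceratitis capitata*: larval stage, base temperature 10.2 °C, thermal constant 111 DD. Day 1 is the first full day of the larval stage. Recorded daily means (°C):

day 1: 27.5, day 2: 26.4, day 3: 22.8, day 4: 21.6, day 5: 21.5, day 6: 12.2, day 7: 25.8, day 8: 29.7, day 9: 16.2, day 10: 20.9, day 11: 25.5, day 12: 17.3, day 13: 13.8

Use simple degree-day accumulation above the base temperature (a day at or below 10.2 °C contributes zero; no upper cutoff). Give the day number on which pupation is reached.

day 9

Daily DD above 10.2 °C: 17.3, 16.2, 12.6, 11.4, 11.3, 2.0, 15.6, 19.5, 6.0, 10.7, 15.3, 7.1, 3.6.
Cumulative: 17.3, 33.5, 46.1, 57.5, 68.8, 70.8, 86.4, 105.9, 111.9, 122.6, 137.9, 145.0, 148.6.
The total first reaches 111 DD on day 9.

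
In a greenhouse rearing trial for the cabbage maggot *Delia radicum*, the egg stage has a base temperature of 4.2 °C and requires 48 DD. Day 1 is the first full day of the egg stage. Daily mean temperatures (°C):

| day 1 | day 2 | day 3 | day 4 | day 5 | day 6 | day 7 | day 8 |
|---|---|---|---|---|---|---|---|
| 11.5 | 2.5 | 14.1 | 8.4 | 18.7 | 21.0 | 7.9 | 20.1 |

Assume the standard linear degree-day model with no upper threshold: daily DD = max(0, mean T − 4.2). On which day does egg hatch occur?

Daily DD above 4.2 °C: 7.3, 0.0, 9.9, 4.2, 14.5, 16.8, 3.7, 15.9.
Cumulative: 7.3, 7.3, 17.2, 21.4, 35.9, 52.7, 56.4, 72.3.
The total first reaches 48 DD on day 6.

day 6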